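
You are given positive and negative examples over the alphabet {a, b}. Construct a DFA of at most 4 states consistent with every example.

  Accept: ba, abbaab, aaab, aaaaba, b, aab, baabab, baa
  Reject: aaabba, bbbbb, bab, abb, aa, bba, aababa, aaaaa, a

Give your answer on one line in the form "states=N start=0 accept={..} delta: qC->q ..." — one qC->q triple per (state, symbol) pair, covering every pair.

Grow the machine one transition at a time. Run the examples from 0; the earliest place one falls off (shortest prefix, ties alphabetical) gets sent to the lowest-numbered state that keeps every Accept/Reject pair distinguishable — a pair clashes when both reach the same state with identical unread suffix — and to a fresh state only if none does.
a: 0a undefined. 0a->0: ok.
b: 0b undefined. 0b->0: no, ba/aaabba meet in 0. Open state 1: 0b->1.
ba: 1a undefined. 1a->0: no, ba/aa meet in 0. 1a->1: ok.
bb: 1b undefined. 1b->0: no, ba/bbbbb meet in 1. 1b->1: no, ba/aaabba meet in 1. Open state 2: 1b->2.
bba: 2a undefined. 2a->0: ok.
bbb: 2b undefined. 2b->0: ok.
All examples now run through 3 states with every (state, symbol) defined. Accept strings end in {1}, Reject strings end in {0,2}; accept={1}.

states=3 start=0 accept={1} delta: 0a->0 0b->1 1a->1 1b->2 2a->0 2b->0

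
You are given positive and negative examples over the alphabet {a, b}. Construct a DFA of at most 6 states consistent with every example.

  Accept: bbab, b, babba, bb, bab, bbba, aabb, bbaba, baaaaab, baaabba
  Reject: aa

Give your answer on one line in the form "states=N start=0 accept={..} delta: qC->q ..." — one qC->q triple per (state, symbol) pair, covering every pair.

states=3 start=0 accept={1,2} delta: 0a->0 0b->1 1a->0 1b->2 2a->1 2b->2

State merging on the prefix tree: take the shortest (then alphabetical) example prefix whose next move is undefined and point that move at state 0, else 1, else 2, ...; a target is out if some Accept/Reject pair would then sit in one state with the same input left (inseparable). If every existing state is out, open a new one.
a: 0a undefined. 0a->0: ok.
b: 0b undefined. 0b->0: no, bbab/aa meet in 0. Open state 1: 0b->1.
ba: 1a undefined. 1a->0: ok.
bb: 1b undefined. 1b->0: no, babba/aa meet in 0. 1b->1: no, babba/aa meet in 0. Open state 2: 1b->2.
bba: 2a undefined. 2a->0: no, babba/aa meet in 0. 2a->1: ok.
bbb: 2b undefined. 2b->0: no, bbba/aa meet in 0. 2b->1: no, bbba/aa meet in 0. 2b->2: ok.
All examples now run through 3 states with every (state, symbol) defined. Accept strings end in {1,2}, Reject strings end in {0}; accept={1,2}.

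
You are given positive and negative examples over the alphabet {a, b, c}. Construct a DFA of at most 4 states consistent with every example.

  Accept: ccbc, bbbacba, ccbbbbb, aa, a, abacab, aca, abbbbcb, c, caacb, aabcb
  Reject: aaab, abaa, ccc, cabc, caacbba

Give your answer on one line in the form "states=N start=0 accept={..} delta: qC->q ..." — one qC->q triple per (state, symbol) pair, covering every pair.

State merging on the prefix tree: take the shortest (then alphabetical) example prefix whose next move is undefined and point that move at state 0, else 1, else 2, ...; a target is out if some Accept/Reject pair would then sit in one state with the same input left (inseparable). If every existing state is out, open a new one.
a: 0a undefined. 0a->0: ok.
b: 0b undefined. 0b->0: no, aa/aaab meet in 0. Open state 1: 0b->1.
c: 0c undefined. 0c->0: no, ccbc/cabc meet in 1 with "c" left. 0c->1: no, c/aaab meet in 1. Open state 2: 0c->2.
bb: 1b undefined. 1b->0: ok.
ca: 2a undefined. 2a->0: ok.
cc: 2c undefined. 2c->0: no, ccbc/cabc meet in 1 with "c" left. 2c->1: ok.
aba: 1a undefined. 1a->0: no, ccbbbbb/abaa meet in 0. 1a->1: ok.
ccc: 1c undefined. 1c->0: no, bbbacba/aaab meet in 1. 1c->1: ok.
caacb: 2b undefined. 2b->0: ok.
All examples now run through 3 states with every (state, symbol) defined. Accept strings end in {0,2}, Reject strings end in {1}; accept={0,2}.

states=3 start=0 accept={0,2} delta: 0a->0 0b->1 0c->2 1a->1 1b->0 1c->1 2a->0 2b->0 2c->1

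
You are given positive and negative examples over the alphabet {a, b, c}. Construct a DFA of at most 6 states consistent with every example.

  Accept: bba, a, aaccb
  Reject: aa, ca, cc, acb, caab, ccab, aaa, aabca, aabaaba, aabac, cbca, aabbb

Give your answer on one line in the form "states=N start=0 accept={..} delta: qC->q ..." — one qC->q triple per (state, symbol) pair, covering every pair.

Fold the examples into a partial DFA from state 0: repeatedly fix the first undefined (state, symbol) met by the shortest-then-alphabetical prefix, trying targets in increasing order and rejecting any under which an Accept and a Reject string meet in one state with the same remainder; add a state when all current targets are rejected. Accepting states are where Accept strings end.
a: 0a undefined. 0a->0: no, a/aa meet in 0. Open state 1: 0a->1.
b: 0b undefined. 0b->0: ok.
c: 0c undefined. 0c->0: no, bba/ca meet in 1. 0c->1: ok.
aa: 1a undefined. 1a->0: no, bba/aaa meet in 1. 1a->1: no, bba/aa meet in 1. Open state 2: 1a->2.
ac: 1c undefined. 1c->0: ok.
cb: 1b undefined. 1b->0: ok.
aaa: 2a undefined. 2a->0: ok.
aab: 2b undefined. 2b->0: no, bba/aabaaba meet in 1. 2b->1: no, bba/aabca meet in 1. 2b->2: no, bba/aabaaba meet in 1. Open state 3: 2b->3.
aac: 2c undefined. 2c->0: no, aaccb/cc meet in 0. 2c->1: no, aaccb/cc meet in 0. 2c->2: ok.
aaba: 3a undefined. 3a->0: no, bba/aabaaba meet in 1. 3a->1: no, bba/aabaaba meet in 1. 3a->2: no, bba/aabaaba meet in 1. 3a->3: ok.
aabb: 3b undefined. 3b->0: no, bba/aabaaba meet in 1. 3b->1: ok.
aabc: 3c undefined. 3c->0: no, bba/aabca meet in 1. 3c->1: no, bba/aabac meet in 1. 3c->2: ok.
All examples now run through 4 states with every (state, symbol) defined. Accept strings end in {1,3}, Reject strings end in {0,2}; accept={1,3}.

states=4 start=0 accept={1,3} delta: 0a->1 0b->0 0c->1 1a->2 1b->0 1c->0 2a->0 2b->3 2c->2 3a->3 3b->1 3c->2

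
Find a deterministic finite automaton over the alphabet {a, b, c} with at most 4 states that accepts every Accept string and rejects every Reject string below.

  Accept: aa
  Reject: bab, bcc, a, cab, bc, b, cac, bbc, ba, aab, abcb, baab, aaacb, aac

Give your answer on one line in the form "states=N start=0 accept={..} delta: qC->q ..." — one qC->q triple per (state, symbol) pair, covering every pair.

Fold the examples into a partial DFA from state 0: repeatedly fix the first undefined (state, symbol) met by the shortest-then-alphabetical prefix, trying targets in increasing order and rejecting any under which an Accept and a Reject string meet in one state with the same remainder; add a state when all current targets are rejected. Accepting states are where Accept strings end.
a: 0a undefined. 0a->0: no, aa/a meet in 0. Open state 1: 0a->1.
b: 0b undefined. 0b->0: ok.
c: 0c undefined. 0c->0: ok.
aa: 1a undefined. 1a->0: no, aa/bcc meet in 0. 1a->1: no, aa/a meet in 1. Open state 2: 1a->2.
ab: 1b undefined. 1b->0: ok.
aaa: 2a undefined. 2a->0: ok.
aab: 2b undefined. 2b->0: ok.
aac: 2c undefined. 2c->0: ok.
cac: 1c undefined. 1c->0: ok.
All examples now run through 3 states with every (state, symbol) defined. Accept strings end in {2}, Reject strings end in {0,1}; accept={2}.

states=3 start=0 accept={2} delta: 0a->1 0b->0 0c->0 1a->2 1b->0 1c->0 2a->0 2b->0 2c->0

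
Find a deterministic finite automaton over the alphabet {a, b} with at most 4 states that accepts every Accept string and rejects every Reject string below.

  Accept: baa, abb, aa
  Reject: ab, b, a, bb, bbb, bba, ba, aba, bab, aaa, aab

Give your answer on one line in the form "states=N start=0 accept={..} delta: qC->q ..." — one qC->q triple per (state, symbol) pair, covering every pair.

states=4 start=0 accept={2} delta: 0a->1 0b->0 1a->2 1b->3 2a->0 2b->0 3a->0 3b->2

Fold the examples into a partial DFA from state 0: repeatedly fix the first undefined (state, symbol) met by the shortest-then-alphabetical prefix, trying targets in increasing order and rejecting any under which an Accept and a Reject string meet in one state with the same remainder; add a state when all current targets are rejected. Accepting states are where Accept strings end.
a: 0a undefined. 0a->0: no, abb/bb meet in 0 with "bb" left. Open state 1: 0a->1.
b: 0b undefined. 0b->0: ok.
aa: 1a undefined. 1a->0: no, baa/b meet in 0. 1a->1: no, baa/a meet in 1. Open state 2: 1a->2.
ab: 1b undefined. 1b->0: no, abb/ab meet in 0. 1b->1: no, baa/aba meet in 2. 1b->2: no, baa/ab meet in 2. Open state 3: 1b->3.
aaa: 2a undefined. 2a->0: ok.
aab: 2b undefined. 2b->0: ok.
aba: 3a undefined. 3a->0: ok.
abb: 3b undefined. 3b->0: no, abb/b meet in 0. 3b->1: no, abb/a meet in 1. 3b->2: ok.
All examples now run through 4 states with every (state, symbol) defined. Accept strings end in {2}, Reject strings end in {0,1,3}; accept={2}.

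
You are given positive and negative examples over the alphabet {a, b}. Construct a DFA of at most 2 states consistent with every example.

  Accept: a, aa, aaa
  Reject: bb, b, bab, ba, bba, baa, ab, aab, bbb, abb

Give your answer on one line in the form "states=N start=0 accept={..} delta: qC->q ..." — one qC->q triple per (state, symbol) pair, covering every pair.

Grow the machine one transition at a time. Run the examples from 0; the earliest place one falls off (shortest prefix, ties alphabetical) gets sent to the lowest-numbered state that keeps every Accept/Reject pair distinguishable — a pair clashes when both reach the same state with identical unread suffix — and to a fresh state only if none does.
a: 0a undefined. 0a->0: ok.
b: 0b undefined. 0b->0: no, a/bb meet in 0. Open state 1: 0b->1.
ba: 1a undefined. 1a->0: no, a/ba meet in 0. 1a->1: ok.
bb: 1b undefined. 1b->0: no, a/bb meet in 0. 1b->1: ok.
All examples now run through 2 states with every (state, symbol) defined. Accept strings end in {0}, Reject strings end in {1}; accept={0}.

states=2 start=0 accept={0} delta: 0a->0 0b->1 1a->1 1b->1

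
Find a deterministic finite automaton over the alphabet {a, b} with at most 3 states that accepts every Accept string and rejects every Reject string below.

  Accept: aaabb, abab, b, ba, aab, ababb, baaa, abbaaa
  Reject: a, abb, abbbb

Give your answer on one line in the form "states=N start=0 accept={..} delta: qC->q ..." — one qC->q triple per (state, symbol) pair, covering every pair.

State merging on the prefix tree: take the shortest (then alphabetical) example prefix whose next move is undefined and point that move at state 0, else 1, else 2, ...; a target is out if some Accept/Reject pair would then sit in one state with the same input left (inseparable). If every existing state is out, open a new one.
a: 0a undefined. 0a->0: no, aaabb/abb meet in 0 with "bb" left. Open state 1: 0a->1.
b: 0b undefined. 0b->0: no, ba/a meet in 1. 0b->1: no, b/a meet in 1. Open state 2: 0b->2.
aa: 1a undefined. 1a->0: no, aaabb/abb meet in 1 with "bb" left. 1a->1: no, aaabb/abb meet in 1 with "bb" left. 1a->2: ok.
ab: 1b undefined. 1b->0: no, b/abb meet in 2. 1b->1: ok.
ba: 2a undefined. 2a->0: no, abbaaa/a meet in 1. 2a->1: no, aaabb/a meet in 1. 2a->2: ok.
aab: 2b undefined. 2b->0: ok.
All examples now run through 3 states with every (state, symbol) defined. Accept strings end in {0,2}, Reject strings end in {1}; accept={0,2}.

states=3 start=0 accept={0,2} delta: 0a->1 0b->2 1a->2 1b->1 2a->2 2b->0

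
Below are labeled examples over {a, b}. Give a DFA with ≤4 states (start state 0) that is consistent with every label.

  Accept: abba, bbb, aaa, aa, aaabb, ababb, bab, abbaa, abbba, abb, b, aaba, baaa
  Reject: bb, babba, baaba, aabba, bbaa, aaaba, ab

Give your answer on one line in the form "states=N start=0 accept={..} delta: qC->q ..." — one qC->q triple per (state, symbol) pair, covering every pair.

states=3 start=0 accept={0,1} delta: 0a->1 0b->1 1a->0 1b->2 2a->2 2b->0

State merging on the prefix tree: take the shortest (then alphabetical) example prefix whose next move is undefined and point that move at state 0, else 1, else 2, ...; a target is out if some Accept/Reject pair would then sit in one state with the same input left (inseparable). If every existing state is out, open a new one.
a: 0a undefined. 0a->0: no, abba/aabba meet in 0 with "bba" left. Open state 1: 0a->1.
b: 0b undefined. 0b->0: no, abba/babba meet in 1 with "bba" left. 0b->1: ok.
aa: 1a undefined. 1a->0: ok.
ab: 1b undefined. 1b->0: no, abba/bb meet in 0. 1b->1: no, abba/babba meet in 0. Open state 2: 1b->2.
aba: 2a undefined. 2a->0: no, aaa/bbaa meet in 1. 2a->1: no, aaa/babba meet in 1. 2a->2: ok.
abb: 2b undefined. 2b->0: ok.
All examples now run through 3 states with every (state, symbol) defined. Accept strings end in {0,1}, Reject strings end in {2}; accept={0,1}.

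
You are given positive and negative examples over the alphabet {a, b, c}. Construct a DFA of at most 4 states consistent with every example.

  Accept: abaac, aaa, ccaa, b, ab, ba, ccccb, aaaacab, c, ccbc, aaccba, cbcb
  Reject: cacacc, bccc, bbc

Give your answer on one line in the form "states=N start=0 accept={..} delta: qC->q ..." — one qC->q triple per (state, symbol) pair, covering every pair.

states=3 start=0 accept={0,1} delta: 0a->0 0b->1 0c->1 1a->0 1b->1 1c->2 2a->0 2b->0 2c->1

Fold the examples into a partial DFA from state 0: repeatedly fix the first undefined (state, symbol) met by the shortest-then-alphabetical prefix, trying targets in increasing order and rejecting any under which an Accept and a Reject string meet in one state with the same remainder; add a state when all current targets are rejected. Accepting states are where Accept strings end.
a: 0a undefined. 0a->0: ok.
b: 0b undefined. 0b->0: no, abaac/bbc meet in 0 with "c" left. Open state 1: 0b->1.
c: 0c undefined. 0c->0: no, aaa/cacacc meet in 0. 0c->1: ok.
ba: 1a undefined. 1a->0: ok.
bb: 1b undefined. 1b->0: no, abaac/bbc meet in 1. 1b->1: ok.
bc: 1c undefined. 1c->0: no, aaa/cacacc meet in 0. 1c->1: no, abaac/cacacc meet in 1. Open state 2: 1c->2.
bcc: 2c undefined. 2c->0: no, abaac/bccc meet in 1. 2c->1: ok.
cca: 2a undefined. 2a->0: ok.
ccb: 2b undefined. 2b->0: ok.
All examples now run through 3 states with every (state, symbol) defined. Accept strings end in {0,1}, Reject strings end in {2}; accept={0,1}.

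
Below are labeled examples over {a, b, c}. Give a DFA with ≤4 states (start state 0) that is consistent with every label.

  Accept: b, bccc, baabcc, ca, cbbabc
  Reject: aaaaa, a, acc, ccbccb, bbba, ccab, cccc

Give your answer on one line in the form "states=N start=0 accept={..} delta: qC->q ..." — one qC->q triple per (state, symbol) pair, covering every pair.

State merging on the prefix tree: take the shortest (then alphabetical) example prefix whose next move is undefined and point that move at state 0, else 1, else 2, ...; a target is out if some Accept/Reject pair would then sit in one state with the same input left (inseparable). If every existing state is out, open a new one.
a: 0a undefined. 0a->0: ok.
b: 0b undefined. 0b->0: no, b/aaaaa meet in 0. Open state 1: 0b->1.
c: 0c undefined. 0c->0: no, b/ccab meet in 1. 0c->1: no, bccc/cccc meet in 1 with "ccc" left. Open state 2: 0c->2.
ba: 1a undefined. 1a->0: ok.
bb: 1b undefined. 1b->0: ok.
bc: 1c undefined. 1c->0: no, bccc/acc meet in 2 with "c" left. 1c->1: ok.
ca: 2a undefined. 2a->0: no, ca/aaaaa meet in 0. 2a->1: ok.
cb: 2b undefined. 2b->0: ok.
cc: 2c undefined. 2c->0: no, b/ccab meet in 1. 2c->1: no, b/acc meet in 1. 2c->2: ok.
All examples now run through 3 states with every (state, symbol) defined. Accept strings end in {1}, Reject strings end in {0,2}; accept={1}.

states=3 start=0 accept={1} delta: 0a->0 0b->1 0c->2 1a->0 1b->0 1c->1 2a->1 2b->0 2c->2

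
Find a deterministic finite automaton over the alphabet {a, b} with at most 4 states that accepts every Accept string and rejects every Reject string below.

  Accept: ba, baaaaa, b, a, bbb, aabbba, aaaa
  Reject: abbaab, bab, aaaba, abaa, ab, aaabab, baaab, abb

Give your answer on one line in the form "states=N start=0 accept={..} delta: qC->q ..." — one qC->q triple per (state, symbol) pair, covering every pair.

Grow the machine one transition at a time. Run the examples from 0; the earliest place one falls off (shortest prefix, ties alphabetical) gets sent to the lowest-numbered state that keeps every Accept/Reject pair distinguishable — a pair clashes when both reach the same state with identical unread suffix — and to a fresh state only if none does.
a: 0a undefined. 0a->0: no, ba/aaaba meet in 0 with "ba" left. Open state 1: 0a->1.
b: 0b undefined. 0b->0: ok.
aa: 1a undefined. 1a->0: ok.
ab: 1b undefined. 1b->0: no, ba/aaaba meet in 1. 1b->1: no, ba/abbaab meet in 1. Open state 2: 1b->2.
aba: 2a undefined. 2a->0: no, ba/abaa meet in 1. 2a->1: no, ba/aaaba meet in 1. 2a->2: ok.
abb: 2b undefined. 2b->0: no, b/abbaab meet in 0. 2b->1: no, ba/aaabab meet in 1. 2b->2: ok.
All examples now run through 3 states with every (state, symbol) defined. Accept strings end in {0,1}, Reject strings end in {2}; accept={0,1}.

states=3 start=0 accept={0,1} delta: 0a->1 0b->0 1a->0 1b->2 2a->2 2b->2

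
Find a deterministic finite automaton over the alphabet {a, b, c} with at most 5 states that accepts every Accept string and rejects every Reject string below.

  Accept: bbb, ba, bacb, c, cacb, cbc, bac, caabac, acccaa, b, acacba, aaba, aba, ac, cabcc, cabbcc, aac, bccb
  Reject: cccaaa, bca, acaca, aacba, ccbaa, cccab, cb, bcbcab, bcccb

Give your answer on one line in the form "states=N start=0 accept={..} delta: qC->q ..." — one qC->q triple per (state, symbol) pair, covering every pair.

Grow the machine one transition at a time. Run the examples from 0; the earliest place one falls off (shortest prefix, ties alphabetical) gets sent to the lowest-numbered state that keeps every Accept/Reject pair distinguishable — a pair clashes when both reach the same state with identical unread suffix — and to a fresh state only if none does.
a: 0a undefined. 0a->0: ok.
b: 0b undefined. 0b->0: no, bacb/cb meet in 0 with "cb" left. Open state 1: 0b->1.
c: 0c undefined. 0c->0: no, ba/aacba meet in 1 with "a" left. 0c->1: ok.
ba: 1a undefined. 1a->0: no, ba/acaca meet in 0. 1a->1: ok.
bb: 1b undefined. 1b->0: ok.
bc: 1c undefined. 1c->0: no, bbb/cccaaa meet in 1. 1c->1: no, bbb/cccaaa meet in 1. Open state 2: 1c->2.
bca: 2a undefined. 2a->0: ok.
bcb: 2b undefined. 2b->0: no, bacb/bca meet in 0. 2b->1: no, bbb/ccbaa meet in 1. 2b->2: no, acacba/bca meet in 0. Open state 3: 2b->3.
bcc: 2c undefined. 2c->0: no, bbb/cccab meet in 1. 2c->1: no, bbb/cccaaa meet in 1. 2c->2: no, bbb/cccab meet in 1. 2c->3: no, acccaa/ccbaa meet in 3 with "aa" left. Open state 4: 2c->4.
bcbc: 3c undefined. 3c->0: no, bbb/bcbcab meet in 1. 3c->1: ok.
bccb: 4b undefined. 4b->0: no, bccb/bca meet in 0. 4b->1: ok.
bccc: 4c undefined. 4c->0: no, bbb/bcccb meet in 1. 4c->1: ok.
ccba: 3a undefined. 3a->0: no, acacba/bca meet in 0. 3a->1: no, bbb/ccbaa meet in 1. 3a->2: ok.
ccca: 4a undefined. 4a->0: no, bbb/cccab meet in 1. 4a->1: no, bbb/cccaaa meet in 1. 4a->2: no, bacb/cccab meet in 3. 4a->3: ok.
cccab: 3b undefined. 3b->0: ok.
All examples now run through 5 states with every (state, symbol) defined. Accept strings end in {1,2,3,4}, Reject strings end in {0}; accept={1,2,3,4}.

states=5 start=0 accept={1,2,3,4} delta: 0a->0 0b->1 0c->1 1a->1 1b->0 1c->2 2a->0 2b->3 2c->4 3a->2 3b->0 3c->1 4a->3 4b->1 4c->1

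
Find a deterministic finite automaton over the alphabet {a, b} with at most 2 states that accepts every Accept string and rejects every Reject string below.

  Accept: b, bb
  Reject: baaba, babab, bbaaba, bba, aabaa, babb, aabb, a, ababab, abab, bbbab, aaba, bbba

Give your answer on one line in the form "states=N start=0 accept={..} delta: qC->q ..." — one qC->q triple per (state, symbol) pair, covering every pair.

states=2 start=0 accept={0} delta: 0a->1 0b->0 1a->1 1b->1

Grow the machine one transition at a time. Run the examples from 0; the earliest place one falls off (shortest prefix, ties alphabetical) gets sent to the lowest-numbered state that keeps every Accept/Reject pair distinguishable — a pair clashes when both reach the same state with identical unread suffix — and to a fresh state only if none does.
a: 0a undefined. 0a->0: no, bb/aabb meet in 0 with "bb" left. Open state 1: 0a->1.
b: 0b undefined. 0b->0: ok.
aa: 1a undefined. 1a->0: no, b/aabaa meet in 0. 1a->1: ok.
ab: 1b undefined. 1b->0: no, b/babab meet in 0. 1b->1: ok.
All examples now run through 2 states with every (state, symbol) defined. Accept strings end in {0}, Reject strings end in {1}; accept={0}.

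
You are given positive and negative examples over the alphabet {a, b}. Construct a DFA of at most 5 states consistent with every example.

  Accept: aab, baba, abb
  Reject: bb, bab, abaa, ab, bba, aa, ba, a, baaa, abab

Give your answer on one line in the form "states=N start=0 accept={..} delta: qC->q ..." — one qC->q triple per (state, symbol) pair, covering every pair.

states=5 start=0 accept={4} delta: 0a->1 0b->0 1a->2 1b->3 2a->0 2b->4 3a->4 3b->4 4a->0 4b->0

Grow the machine one transition at a time. Run the examples from 0; the earliest place one falls off (shortest prefix, ties alphabetical) gets sent to the lowest-numbered state that keeps every Accept/Reject pair distinguishable — a pair clashes when both reach the same state with identical unread suffix — and to a fresh state only if none does.
a: 0a undefined. 0a->0: no, aab/ab meet in 0 with "b" left. Open state 1: 0a->1.
b: 0b undefined. 0b->0: ok.
aa: 1a undefined. 1a->0: no, aab/bb meet in 0. 1a->1: no, aab/bab meet in 1 with "b" left. Open state 2: 1a->2.
ab: 1b undefined. 1b->0: no, baba/bba meet in 1. 1b->1: no, aab/abab meet in 2 with "b" left. 1b->2: no, baba/baaa meet in 2 with "a" left. Open state 3: 1b->3.
aab: 2b undefined. 2b->0: no, aab/bb meet in 0. 2b->1: no, aab/bba meet in 1. 2b->2: no, aab/aa meet in 2. 2b->3: no, aab/bab meet in 3. Open state 4: 2b->4.
aba: 3a undefined. 3a->0: no, baba/bb meet in 0. 3a->1: no, baba/bba meet in 1. 3a->2: no, aab/abab meet in 4. 3a->3: no, baba/bab meet in 3. 3a->4: ok.
abb: 3b undefined. 3b->0: no, abb/bb meet in 0. 3b->1: no, abb/bba meet in 1. 3b->2: no, abb/aa meet in 2. 3b->3: no, abb/bab meet in 3. 3b->4: ok.
abaa: 4a undefined. 4a->0: ok.
abab: 4b undefined. 4b->0: ok.
baaa: 2a undefined. 2a->0: ok.
All examples now run through 5 states with every (state, symbol) defined. Accept strings end in {4}, Reject strings end in {0,1,2,3}; accept={4}.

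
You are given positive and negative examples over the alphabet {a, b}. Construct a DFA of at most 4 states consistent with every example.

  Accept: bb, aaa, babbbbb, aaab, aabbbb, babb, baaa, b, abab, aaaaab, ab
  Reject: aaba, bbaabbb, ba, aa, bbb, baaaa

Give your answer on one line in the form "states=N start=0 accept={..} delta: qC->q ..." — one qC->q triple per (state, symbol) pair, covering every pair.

Grow the machine one transition at a time. Run the examples from 0; the earliest place one falls off (shortest prefix, ties alphabetical) gets sent to the lowest-numbered state that keeps every Accept/Reject pair distinguishable — a pair clashes when both reach the same state with identical unread suffix — and to a fresh state only if none does.
a: 0a undefined. 0a->0: no, aaa/aa meet in 0. Open state 1: 0a->1.
b: 0b undefined. 0b->0: no, bb/bbb meet in 0. 0b->1: ok.
aa: 1a undefined. 1a->0: no, aaa/baaaa meet in 1. 1a->1: no, aaa/ba meet in 1. Open state 2: 1a->2.
ab: 1b undefined. 1b->0: no, b/bbb meet in 1. 1b->1: no, bb/bbb meet in 1. 1b->2: no, bb/ba meet in 2. Open state 3: 1b->3.
aaa: 2a undefined. 2a->0: ok.
aab: 2b undefined. 2b->0: no, aaab/aaba meet in 1. 2b->1: ok.
aba: 3a undefined. 3a->0: no, aabbbb/bbaabbb meet in 3 with "bb" left. 3a->1: ok.
bbb: 3b undefined. 3b->0: no, aaa/bbaabbb meet in 0. 3b->1: no, babbbbb/bbaabbb meet in 1. 3b->2: ok.
All examples now run through 4 states with every (state, symbol) defined. Accept strings end in {0,1,3}, Reject strings end in {2}; accept={0,1,3}.

states=4 start=0 accept={0,1,3} delta: 0a->1 0b->1 1a->2 1b->3 2a->0 2b->1 3a->1 3b->2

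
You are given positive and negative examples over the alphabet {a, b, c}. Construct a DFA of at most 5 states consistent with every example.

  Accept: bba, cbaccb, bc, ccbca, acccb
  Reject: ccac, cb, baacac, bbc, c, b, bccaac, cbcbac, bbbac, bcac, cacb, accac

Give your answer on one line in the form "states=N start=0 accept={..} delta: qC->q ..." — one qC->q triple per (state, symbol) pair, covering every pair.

states=4 start=0 accept={0,3} delta: 0a->0 0b->1 0c->1 1a->0 1b->2 1c->3 2a->0 2b->0 2c->1 3a->0 3b->0 3c->2

Fold the examples into a partial DFA from state 0: repeatedly fix the first undefined (state, symbol) met by the shortest-then-alphabetical prefix, trying targets in increasing order and rejecting any under which an Accept and a Reject string meet in one state with the same remainder; add a state when all current targets are rejected. Accepting states are where Accept strings end.
a: 0a undefined. 0a->0: ok.
b: 0b undefined. 0b->0: no, bba/b meet in 0. Open state 1: 0b->1.
c: 0c undefined. 0c->0: no, acccb/cb meet in 1. 0c->1: ok.
ba: 1a undefined. 1a->0: ok.
bb: 1b undefined. 1b->0: no, bba/cb meet in 0. 1b->1: no, bc/bbc meet in 1 with "c" left. Open state 2: 1b->2.
bc: 1c undefined. 1c->0: no, acccb/cb meet in 2. 1c->1: no, bc/ccac meet in 1. 1c->2: no, bc/cb meet in 2. Open state 3: 1c->3.
bba: 2a undefined. 2a->0: ok.
bbb: 2b undefined. 2b->0: ok.
bbc: 2c undefined. 2c->0: no, bba/bbc meet in 0. 2c->1: ok.
bca: 3a undefined. 3a->0: ok.
bcc: 3c undefined. 3c->0: no, acccb/ccac meet in 1. 3c->1: no, acccb/cb meet in 2. 3c->2: ok.
ccb: 3b undefined. 3b->0: ok.
All examples now run through 4 states with every (state, symbol) defined. Accept strings end in {0,3}, Reject strings end in {1,2}; accept={0,3}.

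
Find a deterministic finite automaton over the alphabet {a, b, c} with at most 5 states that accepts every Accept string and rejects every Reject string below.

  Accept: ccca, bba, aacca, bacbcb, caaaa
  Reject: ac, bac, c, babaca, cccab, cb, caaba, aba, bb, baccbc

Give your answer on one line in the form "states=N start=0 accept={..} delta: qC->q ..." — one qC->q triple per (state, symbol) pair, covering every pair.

states=4 start=0 accept={0} delta: 0a->0 0b->1 0c->1 1a->2 1b->2 1c->2 2a->0 2b->0 2c->3 3a->0 3b->1 3c->0

State merging on the prefix tree: take the shortest (then alphabetical) example prefix whose next move is undefined and point that move at state 0, else 1, else 2, ...; a target is out if some Accept/Reject pair would then sit in one state with the same input left (inseparable). If every existing state is out, open a new one.
a: 0a undefined. 0a->0: ok.
b: 0b undefined. 0b->0: no, bba/aba meet in 0. Open state 1: 0b->1.
c: 0c undefined. 0c->0: no, ccca/ac meet in 0. 0c->1: ok.
ba: 1a undefined. 1a->0: no, caaaa/babaca meet in 0. 1a->1: no, bba/caaba meet in 1 with "ba" left. Open state 2: 1a->2.
bb: 1b undefined. 1b->0: no, bba/cb meet in 0. 1b->1: no, bba/aba meet in 2. 1b->2: ok.
cc: 1c undefined. 1c->0: no, ccca/cb meet in 2. 1c->1: no, ccca/cb meet in 2. 1c->2: ok.
bab: 2b undefined. 2b->0: ok.
bac: 2c undefined. 2c->0: no, ccca/bac meet in 0. 2c->1: no, ccca/babaca meet in 2. 2c->2: no, bacbcb/bac meet in 2. Open state 3: 2c->3.
bba: 2a undefined. 2a->0: ok.
bacb: 3b undefined. 3b->0: no, bacbcb/babaca meet in 2. 3b->1: ok.
bacc: 3c undefined. 3c->0: ok.
ccca: 3a undefined. 3a->0: ok.
All examples now run through 4 states with every (state, symbol) defined. Accept strings end in {0}, Reject strings end in {1,2,3}; accept={0}.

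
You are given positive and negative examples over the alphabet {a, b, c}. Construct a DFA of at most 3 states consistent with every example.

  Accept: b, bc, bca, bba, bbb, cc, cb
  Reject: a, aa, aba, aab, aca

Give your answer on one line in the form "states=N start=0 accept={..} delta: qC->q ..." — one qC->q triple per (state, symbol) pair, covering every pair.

states=3 start=0 accept={0,2} delta: 0a->1 0b->2 0c->0 1a->1 1b->1 1c->0 2a->0 2b->2 2c->2

Fold the examples into a partial DFA from state 0: repeatedly fix the first undefined (state, symbol) met by the shortest-then-alphabetical prefix, trying targets in increasing order and rejecting any under which an Accept and a Reject string meet in one state with the same remainder; add a state when all current targets are rejected. Accepting states are where Accept strings end.
a: 0a undefined. 0a->0: no, b/aab meet in 0 with "b" left. Open state 1: 0a->1.
b: 0b undefined. 0b->0: no, bba/a meet in 1. 0b->1: no, b/a meet in 1. Open state 2: 0b->2.
c: 0c undefined. 0c->0: ok.
aa: 1a undefined. 1a->0: no, b/aab meet in 2. 1a->1: ok.
ab: 1b undefined. 1b->0: no, cc/aab meet in 0. 1b->1: ok.
ac: 1c undefined. 1c->0: ok.
bb: 2b undefined. 2b->0: no, bba/a meet in 1. 2b->1: no, bba/a meet in 1. 2b->2: ok.
bc: 2c undefined. 2c->0: no, bca/a meet in 1. 2c->1: no, bc/a meet in 1. 2c->2: ok.
bba: 2a undefined. 2a->0: ok.
All examples now run through 3 states with every (state, symbol) defined. Accept strings end in {0,2}, Reject strings end in {1}; accept={0,2}.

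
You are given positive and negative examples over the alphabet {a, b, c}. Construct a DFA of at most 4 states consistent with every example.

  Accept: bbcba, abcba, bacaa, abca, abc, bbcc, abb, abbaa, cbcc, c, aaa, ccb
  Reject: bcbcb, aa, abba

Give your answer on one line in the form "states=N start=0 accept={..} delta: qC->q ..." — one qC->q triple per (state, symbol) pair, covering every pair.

Grow the machine one transition at a time. Run the examples from 0; the earliest place one falls off (shortest prefix, ties alphabetical) gets sent to the lowest-numbered state that keeps every Accept/Reject pair distinguishable — a pair clashes when both reach the same state with identical unread suffix — and to a fresh state only if none does.
a: 0a undefined. 0a->0: no, aaa/aa meet in 0. Open state 1: 0a->1.
b: 0b undefined. 0b->0: ok.
c: 0c undefined. 0c->0: no, bbcc/bcbcb meet in 0. 0c->1: ok.
aa: 1a undefined. 1a->0: ok.
ab: 1b undefined. 1b->0: no, bbcba/abba meet in 1. 1b->1: no, bbcba/aa meet in 0. Open state 2: 1b->2.
cc: 1c undefined. 1c->0: no, bacaa/aa meet in 0. 1c->1: ok.
abb: 2b undefined. 2b->0: no, bacaa/abba meet in 1. 2b->1: ok.
abc: 2c undefined. 2c->0: no, abc/bcbcb meet in 0. 2c->1: no, abca/aa meet in 0. 2c->2: no, abcba/aa meet in 0. Open state 3: 2c->3.
abca: 3a undefined. 3a->0: no, abca/aa meet in 0. 3a->1: ok.
abcb: 3b undefined. 3b->0: ok.
cbcc: 3c undefined. 3c->0: no, cbcc/bcbcb meet in 0. 3c->1: ok.
bbcba: 2a undefined. 2a->0: no, bbcba/bcbcb meet in 0. 2a->1: ok.
All examples now run through 4 states with every (state, symbol) defined. Accept strings end in {1,2,3}, Reject strings end in {0}; accept={1,2,3}.

states=4 start=0 accept={1,2,3} delta: 0a->1 0b->0 0c->1 1a->0 1b->2 1c->1 2a->1 2b->1 2c->3 3a->1 3b->0 3c->1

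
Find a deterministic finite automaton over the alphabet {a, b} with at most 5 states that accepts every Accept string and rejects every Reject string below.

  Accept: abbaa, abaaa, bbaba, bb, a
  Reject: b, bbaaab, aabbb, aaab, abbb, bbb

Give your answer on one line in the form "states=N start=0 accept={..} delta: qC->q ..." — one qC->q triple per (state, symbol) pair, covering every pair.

Grow the machine one transition at a time. Run the examples from 0; the earliest place one falls off (shortest prefix, ties alphabetical) gets sent to the lowest-numbered state that keeps every Accept/Reject pair distinguishable — a pair clashes when both reach the same state with identical unread suffix — and to a fresh state only if none does.
a: 0a undefined. 0a->0: ok.
b: 0b undefined. 0b->0: no, abbaa/b meet in 0. Open state 1: 0b->1.
bb: 1b undefined. 1b->0: ok.
aba: 1a undefined. 1a->0: ok.
All examples now run through 2 states with every (state, symbol) defined. Accept strings end in {0}, Reject strings end in {1}; accept={0}.

states=2 start=0 accept={0} delta: 0a->0 0b->1 1a->0 1b->0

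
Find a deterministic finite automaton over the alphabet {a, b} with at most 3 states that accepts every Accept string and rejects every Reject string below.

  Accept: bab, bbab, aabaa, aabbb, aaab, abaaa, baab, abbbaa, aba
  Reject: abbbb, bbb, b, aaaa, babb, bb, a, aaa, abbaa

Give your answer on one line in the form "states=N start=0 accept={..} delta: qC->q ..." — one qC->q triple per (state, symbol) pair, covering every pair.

states=3 start=0 accept={2} delta: 0a->1 0b->0 1a->1 1b->2 2a->2 2b->1

State merging on the prefix tree: take the shortest (then alphabetical) example prefix whose next move is undefined and point that move at state 0, else 1, else 2, ...; a target is out if some Accept/Reject pair would then sit in one state with the same input left (inseparable). If every existing state is out, open a new one.
a: 0a undefined. 0a->0: no, aabbb/bbb meet in 0 with "bbb" left. Open state 1: 0a->1.
b: 0b undefined. 0b->0: ok.
aa: 1a undefined. 1a->0: no, aabaa/bbb meet in 0. 1a->1: ok.
ab: 1b undefined. 1b->0: no, bab/abbbb meet in 0. 1b->1: no, bab/abbbb meet in 1. Open state 2: 1b->2.
aba: 2a undefined. 2a->0: no, aabaa/aaaa meet in 1. 2a->1: no, aabaa/aaaa meet in 1. 2a->2: ok.
abb: 2b undefined. 2b->0: no, aabbb/abbbb meet in 0. 2b->1: ok.
All examples now run through 3 states with every (state, symbol) defined. Accept strings end in {2}, Reject strings end in {0,1}; accept={2}.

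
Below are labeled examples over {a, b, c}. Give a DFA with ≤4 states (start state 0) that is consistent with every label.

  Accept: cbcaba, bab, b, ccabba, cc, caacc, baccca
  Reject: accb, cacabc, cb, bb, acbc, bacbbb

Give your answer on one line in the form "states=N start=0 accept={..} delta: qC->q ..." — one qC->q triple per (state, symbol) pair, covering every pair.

Fold the examples into a partial DFA from state 0: repeatedly fix the first undefined (state, symbol) met by the shortest-then-alphabetical prefix, trying targets in increasing order and rejecting any under which an Accept and a Reject string meet in one state with the same remainder; add a state when all current targets are rejected. Accepting states are where Accept strings end.
a: 0a undefined. 0a->0: ok.
b: 0b undefined. 0b->0: no, bab/bb meet in 0. Open state 1: 0b->1.
c: 0c undefined. 0c->0: no, b/accb meet in 1. 0c->1: ok.
ba: 1a undefined. 1a->0: no, cc/cacabc meet in 1 with "c" left. 1a->1: no, bab/cb meet in 1 with "b" left. Open state 2: 1a->2.
bb: 1b undefined. 1b->0: no, b/acbc meet in 1. 1b->1: no, b/cb meet in 1. 1b->2: ok.
cc: 1c undefined. 1c->0: no, b/accb meet in 1. 1c->1: ok.
bab: 2b undefined. 2b->0: no, ccabba/accb meet in 2. 2b->1: ok.
bac: 2c undefined. 2c->0: no, cbcaba/accb meet in 2. 2c->1: no, cbcaba/accb meet in 2. 2c->2: no, bab/bacbbb meet in 1. Open state 3: 2c->3.
caa: 2a undefined. 2a->0: ok.
bacb: 3b undefined. 3b->0: ok.
bacc: 3c undefined. 3c->0: no, baccca/accb meet in 2. 3c->1: no, baccca/accb meet in 2. 3c->2: ok.
caca: 3a undefined. 3a->0: no, cbcaba/accb meet in 2. 3a->1: ok.
All examples now run through 4 states with every (state, symbol) defined. Accept strings end in {0,1}, Reject strings end in {2,3}; accept={0,1}.

states=4 start=0 accept={0,1} delta: 0a->0 0b->1 0c->1 1a->2 1b->2 1c->1 2a->0 2b->1 2c->3 3a->1 3b->0 3c->2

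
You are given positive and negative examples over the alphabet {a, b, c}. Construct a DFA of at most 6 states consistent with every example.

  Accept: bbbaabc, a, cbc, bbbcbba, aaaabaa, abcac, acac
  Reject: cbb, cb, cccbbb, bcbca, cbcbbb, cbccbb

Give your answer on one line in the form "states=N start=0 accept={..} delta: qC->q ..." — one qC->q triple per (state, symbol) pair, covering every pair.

states=4 start=0 accept={0,1,3} delta: 0a->0 0b->0 0c->1 1a->0 1b->2 1c->0 2a->0 2b->2 2c->3 3a->2 3b->1 3c->1

State merging on the prefix tree: take the shortest (then alphabetical) example prefix whose next move is undefined and point that move at state 0, else 1, else 2, ...; a target is out if some Accept/Reject pair would then sit in one state with the same input left (inseparable). If every existing state is out, open a new one.
a: 0a undefined. 0a->0: ok.
b: 0b undefined. 0b->0: ok.
c: 0c undefined. 0c->0: no, bbbaabc/cbb meet in 0. Open state 1: 0c->1.
cb: 1b undefined. 1b->0: no, a/cbb meet in 0. 1b->1: no, bbbaabc/cbb meet in 1. Open state 2: 1b->2.
cc: 1c undefined. 1c->0: ok.
aca: 1a undefined. 1a->0: ok.
cbb: 2b undefined. 2b->0: no, a/cbb meet in 0. 2b->1: no, bbbaabc/cbb meet in 1. 2b->2: ok.
cbc: 2c undefined. 2c->0: no, a/bcbca meet in 0. 2c->1: no, a/bcbca meet in 0. 2c->2: no, cbc/cbb meet in 2. Open state 3: 2c->3.
cbcb: 3b undefined. 3b->0: no, a/cbcbbb meet in 0. 3b->1: ok.
cbcc: 3c undefined. 3c->0: no, a/cbccbb meet in 0. 3c->1: ok.
bcbca: 3a undefined. 3a->0: no, a/bcbca meet in 0. 3a->1: no, bbbaabc/bcbca meet in 1. 3a->2: ok.
bbbcbba: 2a undefined. 2a->0: ok.
All examples now run through 4 states with every (state, symbol) defined. Accept strings end in {0,1,3}, Reject strings end in {2}; accept={0,1,3}.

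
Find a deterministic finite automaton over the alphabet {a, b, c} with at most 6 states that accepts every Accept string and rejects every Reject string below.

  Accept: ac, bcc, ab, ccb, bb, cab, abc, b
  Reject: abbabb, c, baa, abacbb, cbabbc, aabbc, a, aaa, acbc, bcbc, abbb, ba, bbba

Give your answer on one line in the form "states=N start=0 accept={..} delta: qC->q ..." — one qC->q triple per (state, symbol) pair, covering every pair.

State merging on the prefix tree: take the shortest (then alphabetical) example prefix whose next move is undefined and point that move at state 0, else 1, else 2, ...; a target is out if some Accept/Reject pair would then sit in one state with the same input left (inseparable). If every existing state is out, open a new one.
a: 0a undefined. 0a->0: no, ac/c meet in 0 with "c" left. Open state 1: 0a->1.
b: 0b undefined. 0b->0: ok.
c: 0c undefined. 0c->0: no, bcc/c meet in 0. 0c->1: no, abc/bcbc meet in 1 with "bc" left. Open state 2: 0c->2.
aa: 1a undefined. 1a->0: no, bb/baa meet in 0. 1a->1: ok.
ab: 1b undefined. 1b->0: no, ab/abbabb meet in 0. 1b->1: no, ac/aabbc meet in 1 with "c" left. 1b->2: no, ab/c meet in 2. Open state 3: 1b->3.
ac: 1c undefined. 1c->0: ok.
ca: 2a undefined. 2a->0: ok.
cb: 2b undefined. 2b->0: ok.
cc: 2c undefined. 2c->0: ok.
aba: 3a undefined. 3a->0: no, ac/abacbb meet in 0. 3a->1: no, ac/abacbb meet in 0. 3a->2: no, ac/abacbb meet in 0. 3a->3: ok.
abb: 3b undefined. 3b->0: no, ac/abbabb meet in 0. 3b->1: no, ac/cbabbc meet in 0. 3b->2: no, ac/abbabb meet in 0. 3b->3: no, ab/abbabb meet in 3. Open state 4: 3b->4.
abc: 3c undefined. 3c->0: no, ac/abacbb meet in 0. 3c->1: no, abc/baa meet in 1. 3c->2: no, ac/abacbb meet in 0. 3c->3: ok.
abba: 4a undefined. 4a->0: no, ac/abbabb meet in 0. 4a->1: ok.
abbb: 4b undefined. 4b->0: no, ac/abacbb meet in 0. 4b->1: ok.
aabbc: 4c undefined. 4c->0: no, ac/cbabbc meet in 0. 4c->1: ok.
All examples now run through 5 states with every (state, symbol) defined. Accept strings end in {0,3}, Reject strings end in {1,2,4}; accept={0,3}.

states=5 start=0 accept={0,3} delta: 0a->1 0b->0 0c->2 1a->1 1b->3 1c->0 2a->0 2b->0 2c->0 3a->3 3b->4 3c->3 4a->1 4b->1 4c->1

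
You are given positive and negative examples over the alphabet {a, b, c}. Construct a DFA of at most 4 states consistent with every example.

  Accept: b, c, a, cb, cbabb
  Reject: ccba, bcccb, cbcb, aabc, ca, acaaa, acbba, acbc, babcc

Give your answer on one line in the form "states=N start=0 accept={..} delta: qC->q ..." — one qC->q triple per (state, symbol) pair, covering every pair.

Grow the machine one transition at a time. Run the examples from 0; the earliest place one falls off (shortest prefix, ties alphabetical) gets sent to the lowest-numbered state that keeps every Accept/Reject pair distinguishable — a pair clashes when both reach the same state with identical unread suffix — and to a fresh state only if none does.
a: 0a undefined. 0a->0: ok.
b: 0b undefined. 0b->0: no, c/aabc meet in 0 with "c" left. Open state 1: 0b->1.
c: 0c undefined. 0c->0: no, c/ca meet in 0. 0c->1: ok.
ba: 1a undefined. 1a->0: no, a/ca meet in 0. 1a->1: no, b/ca meet in 1. Open state 2: 1a->2.
bc: 1c undefined. 1c->0: no, b/bcccb meet in 1. 1c->1: no, b/aabc meet in 1. 1c->2: ok.
cb: 1b undefined. 1b->0: no, b/acbc meet in 1. 1b->1: ok.
bab: 2b undefined. 2b->0: no, a/ccba meet in 0. 2b->1: no, b/cbcb meet in 1. 2b->2: no, cbabb/cbcb meet in 2. Open state 3: 2b->3.
bcc: 2c undefined. 2c->0: no, b/bcccb meet in 1. 2c->1: ok.
acaa: 2a undefined. 2a->0: no, a/acaaa meet in 0. 2a->1: ok.
babc: 3c undefined. 3c->0: no, b/babcc meet in 1. 3c->1: ok.
ccba: 3a undefined. 3a->0: no, a/ccba meet in 0. 3a->1: no, b/ccba meet in 1. 3a->2: ok.
cbabb: 3b undefined. 3b->0: ok.
All examples now run through 4 states with every (state, symbol) defined. Accept strings end in {0,1}, Reject strings end in {2,3}; accept={0,1}.

states=4 start=0 accept={0,1} delta: 0a->0 0b->1 0c->1 1a->2 1b->1 1c->2 2a->1 2b->3 2c->1 3a->2 3b->0 3c->1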